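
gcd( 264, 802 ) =2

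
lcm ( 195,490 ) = 19110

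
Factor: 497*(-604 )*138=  -2^3 * 3^1*7^1*23^1*71^1*151^1= - 41425944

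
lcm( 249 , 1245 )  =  1245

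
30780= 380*81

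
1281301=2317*553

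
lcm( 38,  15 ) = 570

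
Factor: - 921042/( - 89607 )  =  307014/29869 = 2^1*3^1*7^( - 1)*17^ ( - 1 )*251^(- 1 )*51169^1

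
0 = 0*5803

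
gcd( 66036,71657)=1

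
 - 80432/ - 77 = 1044  +  4/7 = 1044.57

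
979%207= 151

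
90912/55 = 90912/55 = 1652.95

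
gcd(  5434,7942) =418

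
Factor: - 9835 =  - 5^1*7^1*281^1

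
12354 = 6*2059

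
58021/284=58021/284 = 204.30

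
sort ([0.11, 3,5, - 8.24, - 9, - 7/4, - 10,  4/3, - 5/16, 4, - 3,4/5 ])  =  [ - 10, - 9, - 8.24, - 3, - 7/4,-5/16,0.11,4/5, 4/3, 3, 4, 5]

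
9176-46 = 9130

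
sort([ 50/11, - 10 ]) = [ - 10,50/11] 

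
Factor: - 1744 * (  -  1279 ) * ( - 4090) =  - 9123055840 = -2^5* 5^1*109^1*409^1* 1279^1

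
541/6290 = 541/6290 = 0.09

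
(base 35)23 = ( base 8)111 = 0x49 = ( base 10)73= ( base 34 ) 25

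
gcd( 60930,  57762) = 18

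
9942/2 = 4971 = 4971.00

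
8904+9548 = 18452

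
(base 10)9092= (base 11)6916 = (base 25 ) EDH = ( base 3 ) 110110202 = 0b10001110000100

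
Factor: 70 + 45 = 5^1*23^1 = 115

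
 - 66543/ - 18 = 22181/6 =3696.83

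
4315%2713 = 1602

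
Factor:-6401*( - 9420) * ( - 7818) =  - 2^3 * 3^2*5^1*37^1 * 157^1*173^1*1303^1= -  471405229560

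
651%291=69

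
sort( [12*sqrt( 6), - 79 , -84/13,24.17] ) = [ - 79, - 84/13,  24.17,12*sqrt(6 )]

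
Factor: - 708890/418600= - 2^ ( - 2 )*5^ ( - 1)*19^1 *23^( - 1)*41^1= - 779/460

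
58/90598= 29/45299 = 0.00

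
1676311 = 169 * 9919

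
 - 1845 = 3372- 5217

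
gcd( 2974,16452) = 2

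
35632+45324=80956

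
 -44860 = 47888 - 92748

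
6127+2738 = 8865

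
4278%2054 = 170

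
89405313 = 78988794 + 10416519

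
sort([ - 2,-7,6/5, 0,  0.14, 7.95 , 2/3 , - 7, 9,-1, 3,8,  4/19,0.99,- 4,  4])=[ - 7, - 7,  -  4,-2, - 1,0,0.14,4/19,  2/3,0.99 , 6/5,3, 4, 7.95,8,9 ] 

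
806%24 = 14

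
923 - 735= 188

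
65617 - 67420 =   -  1803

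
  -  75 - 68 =-143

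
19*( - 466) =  -8854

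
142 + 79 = 221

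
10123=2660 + 7463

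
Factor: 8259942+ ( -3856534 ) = 2^4*17^1 * 16189^1 = 4403408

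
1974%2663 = 1974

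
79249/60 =79249/60 = 1320.82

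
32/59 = 32/59 = 0.54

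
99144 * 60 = 5948640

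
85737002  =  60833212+24903790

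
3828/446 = 1914/223 = 8.58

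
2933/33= 2933/33 = 88.88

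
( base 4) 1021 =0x49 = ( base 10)73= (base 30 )2d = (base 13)58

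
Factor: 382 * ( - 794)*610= - 185017880  =  - 2^3 * 5^1*61^1 * 191^1*397^1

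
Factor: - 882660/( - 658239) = 940/701  =  2^2 * 5^1*47^1*701^( - 1) 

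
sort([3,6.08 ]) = [ 3 , 6.08] 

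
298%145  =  8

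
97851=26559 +71292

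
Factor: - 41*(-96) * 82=322752 = 2^6 * 3^1 * 41^2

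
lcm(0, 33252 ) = 0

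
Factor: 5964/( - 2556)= - 7/3=- 3^ ( - 1 )*7^1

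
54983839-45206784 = 9777055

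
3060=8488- 5428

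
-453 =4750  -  5203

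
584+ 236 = 820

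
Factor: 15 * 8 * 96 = 2^8*3^2 * 5^1 =11520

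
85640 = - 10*( -8564)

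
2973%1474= 25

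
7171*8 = 57368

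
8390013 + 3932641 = 12322654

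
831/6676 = 831/6676  =  0.12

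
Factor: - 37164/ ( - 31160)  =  2^(- 1) * 3^1*5^( - 1)*41^( - 1) * 163^1 = 489/410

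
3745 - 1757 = 1988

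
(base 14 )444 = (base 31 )r7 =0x34C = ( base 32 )qc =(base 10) 844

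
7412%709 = 322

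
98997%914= 285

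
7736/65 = 119 + 1/65 = 119.02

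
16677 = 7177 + 9500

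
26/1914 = 13/957 = 0.01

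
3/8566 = 3/8566=0.00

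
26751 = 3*8917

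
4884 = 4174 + 710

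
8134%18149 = 8134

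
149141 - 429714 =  - 280573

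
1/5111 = 1/5111 =0.00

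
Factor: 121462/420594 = 60731/210297 = 3^( - 1)*11^1*5521^1*70099^ ( - 1)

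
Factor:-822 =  - 2^1* 3^1 * 137^1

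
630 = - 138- - 768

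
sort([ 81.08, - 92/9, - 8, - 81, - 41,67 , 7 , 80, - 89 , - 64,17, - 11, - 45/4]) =[ - 89 , - 81 , - 64, - 41,-45/4 , - 11,  -  92/9, - 8, 7, 17,67, 80, 81.08 ]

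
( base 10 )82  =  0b1010010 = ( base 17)4E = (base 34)2E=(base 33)2g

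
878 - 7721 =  - 6843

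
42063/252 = 2003/12=166.92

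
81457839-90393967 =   -  8936128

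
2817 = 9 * 313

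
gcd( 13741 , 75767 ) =1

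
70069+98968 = 169037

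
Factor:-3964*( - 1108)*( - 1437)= - 2^4*3^1*277^1*479^1 * 991^1=- 6311464944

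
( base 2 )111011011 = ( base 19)160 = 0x1DB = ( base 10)475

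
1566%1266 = 300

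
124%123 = 1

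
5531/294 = 5531/294 = 18.81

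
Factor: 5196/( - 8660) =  - 3^1*5^( - 1)=- 3/5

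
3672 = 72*51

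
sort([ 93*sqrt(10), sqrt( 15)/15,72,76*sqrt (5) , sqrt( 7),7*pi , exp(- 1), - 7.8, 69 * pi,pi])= [-7.8,sqrt( 15)/15, exp ( -1), sqrt( 7) , pi,7 *pi , 72,  76*sqrt( 5 ) , 69*pi, 93*sqrt( 10)]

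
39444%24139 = 15305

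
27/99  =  3/11 = 0.27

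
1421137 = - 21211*( - 67 )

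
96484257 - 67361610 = 29122647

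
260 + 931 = 1191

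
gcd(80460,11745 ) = 135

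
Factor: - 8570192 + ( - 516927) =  - 9087119^1 = - 9087119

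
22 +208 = 230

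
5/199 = 5/199 = 0.03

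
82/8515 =82/8515 = 0.01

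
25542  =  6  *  4257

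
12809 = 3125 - -9684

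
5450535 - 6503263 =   -  1052728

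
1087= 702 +385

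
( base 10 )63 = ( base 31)21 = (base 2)111111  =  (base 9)70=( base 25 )2D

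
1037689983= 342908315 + 694781668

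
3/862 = 3/862 = 0.00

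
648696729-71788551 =576908178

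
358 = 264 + 94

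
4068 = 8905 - 4837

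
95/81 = 95/81= 1.17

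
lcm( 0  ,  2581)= 0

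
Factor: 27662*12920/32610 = 35739304/3261 = 2^3 * 3^( - 1) *17^1*19^1 * 1087^( - 1)*13831^1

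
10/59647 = 10/59647 = 0.00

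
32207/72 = 447+23/72 = 447.32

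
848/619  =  1 + 229/619  =  1.37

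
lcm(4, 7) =28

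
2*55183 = 110366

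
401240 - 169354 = 231886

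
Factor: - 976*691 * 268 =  -2^6*61^1 *67^1*691^1 = - 180743488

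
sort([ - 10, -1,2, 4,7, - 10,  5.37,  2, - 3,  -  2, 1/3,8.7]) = [ -10 , - 10, - 3, - 2, - 1 , 1/3,2,2 , 4,5.37, 7, 8.7]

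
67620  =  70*966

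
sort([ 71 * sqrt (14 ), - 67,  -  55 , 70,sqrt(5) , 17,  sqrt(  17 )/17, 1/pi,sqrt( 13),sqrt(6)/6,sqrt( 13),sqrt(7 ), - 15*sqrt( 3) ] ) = [  -  67,  -  55,  -  15 * sqrt( 3 ), sqrt(17) /17, 1/pi,sqrt(6 )/6,sqrt( 5 ), sqrt(7) , sqrt (13), sqrt(13),17, 70,71*sqrt(14 ) ] 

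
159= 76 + 83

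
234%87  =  60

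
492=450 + 42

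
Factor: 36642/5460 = 2^( - 1 )*5^(-1)*7^( - 1 )*13^(-1 ) * 31^1* 197^1=6107/910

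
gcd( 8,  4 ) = 4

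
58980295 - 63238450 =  - 4258155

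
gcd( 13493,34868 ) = 1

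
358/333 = 358/333=1.08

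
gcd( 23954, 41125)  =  7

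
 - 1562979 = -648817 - 914162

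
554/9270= 277/4635 = 0.06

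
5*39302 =196510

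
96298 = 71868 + 24430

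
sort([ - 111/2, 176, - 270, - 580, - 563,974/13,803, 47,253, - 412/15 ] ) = [ - 580,- 563,-270, - 111/2,  -  412/15,  47, 974/13 , 176, 253,803]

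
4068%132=108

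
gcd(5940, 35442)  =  198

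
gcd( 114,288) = 6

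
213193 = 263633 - 50440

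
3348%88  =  4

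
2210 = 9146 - 6936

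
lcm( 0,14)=0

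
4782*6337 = 30303534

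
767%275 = 217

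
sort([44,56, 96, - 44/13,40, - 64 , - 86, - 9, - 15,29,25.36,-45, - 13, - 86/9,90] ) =[ - 86, - 64, - 45, - 15, - 13,-86/9, - 9,-44/13,  25.36,29,40, 44,56, 90,96 ]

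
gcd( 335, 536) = 67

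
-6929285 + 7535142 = 605857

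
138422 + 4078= 142500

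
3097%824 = 625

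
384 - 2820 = -2436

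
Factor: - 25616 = -2^4*1601^1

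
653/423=1+230/423 = 1.54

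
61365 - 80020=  - 18655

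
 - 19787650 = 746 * (-26525)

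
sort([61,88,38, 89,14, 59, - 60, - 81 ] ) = [ - 81, - 60,14,38,59,61,88, 89 ] 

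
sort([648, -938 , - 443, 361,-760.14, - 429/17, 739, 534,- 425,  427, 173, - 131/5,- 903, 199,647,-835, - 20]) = [-938, - 903,  -  835, - 760.14,-443,  -  425, - 131/5, - 429/17,-20, 173, 199, 361, 427 , 534,647,  648, 739 ] 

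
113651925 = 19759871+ 93892054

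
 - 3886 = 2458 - 6344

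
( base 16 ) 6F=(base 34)39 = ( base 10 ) 111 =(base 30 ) 3L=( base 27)43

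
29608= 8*3701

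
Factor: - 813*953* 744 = - 576443016 = - 2^3*3^2*31^1*271^1*953^1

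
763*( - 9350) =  - 7134050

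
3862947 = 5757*671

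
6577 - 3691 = 2886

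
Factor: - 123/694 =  - 2^(-1 )  *3^1*41^1 * 347^ ( - 1 )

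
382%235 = 147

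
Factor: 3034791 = 3^2 * 449^1*751^1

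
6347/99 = 64+ 1/9 = 64.11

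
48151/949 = 48151/949 = 50.74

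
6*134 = 804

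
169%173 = 169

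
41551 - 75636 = - 34085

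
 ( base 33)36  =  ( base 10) 105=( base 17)63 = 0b1101001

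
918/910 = 459/455 = 1.01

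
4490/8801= 4490/8801 =0.51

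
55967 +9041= 65008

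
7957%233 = 35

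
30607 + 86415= 117022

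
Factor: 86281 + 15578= 101859 = 3^1 * 19^1  *  1787^1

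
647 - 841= - 194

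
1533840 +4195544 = 5729384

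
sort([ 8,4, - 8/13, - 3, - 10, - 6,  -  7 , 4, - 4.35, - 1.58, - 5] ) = [ - 10,- 7 , - 6, - 5, - 4.35, - 3,-1.58, -8/13 , 4,4,  8] 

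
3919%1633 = 653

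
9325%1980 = 1405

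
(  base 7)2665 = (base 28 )18J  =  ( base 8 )2003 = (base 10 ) 1027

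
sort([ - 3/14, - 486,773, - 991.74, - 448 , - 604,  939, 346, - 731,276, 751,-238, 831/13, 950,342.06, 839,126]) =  [ - 991.74, - 731, - 604, - 486, - 448 , - 238,-3/14, 831/13, 126, 276,342.06,346, 751 , 773,839, 939, 950]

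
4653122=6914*673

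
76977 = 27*2851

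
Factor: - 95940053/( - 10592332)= 2^( - 2)*11^2*792893^1*2648083^( - 1 ) 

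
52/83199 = 52/83199 = 0.00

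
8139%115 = 89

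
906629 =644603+262026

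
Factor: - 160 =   -  2^5 * 5^1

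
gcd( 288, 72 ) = 72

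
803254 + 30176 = 833430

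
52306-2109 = 50197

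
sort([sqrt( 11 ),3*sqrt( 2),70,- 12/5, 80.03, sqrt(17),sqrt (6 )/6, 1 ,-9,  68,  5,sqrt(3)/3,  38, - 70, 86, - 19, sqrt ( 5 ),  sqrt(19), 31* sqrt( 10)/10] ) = [ - 70, - 19 , - 9 , - 12/5, sqrt( 6)/6, sqrt( 3) /3, 1, sqrt(5),  sqrt(11),  sqrt(17),3*sqrt (2 ),  sqrt(19 ),5,31*sqrt( 10) /10,  38 , 68 , 70,80.03,86]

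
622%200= 22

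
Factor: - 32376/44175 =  - 568/775 = -2^3* 5^( - 2 )*31^(  -  1 ) * 71^1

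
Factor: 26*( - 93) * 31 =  - 74958  =  - 2^1 * 3^1* 13^1*31^2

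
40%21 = 19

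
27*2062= 55674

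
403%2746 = 403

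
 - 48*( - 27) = 1296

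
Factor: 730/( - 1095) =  -2/3 = - 2^1*3^(-1 ) 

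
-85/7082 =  - 1 + 6997/7082 = - 0.01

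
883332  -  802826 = 80506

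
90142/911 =90142/911 = 98.95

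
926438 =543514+382924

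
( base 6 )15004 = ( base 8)4514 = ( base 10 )2380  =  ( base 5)34010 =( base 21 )587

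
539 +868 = 1407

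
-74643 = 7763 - 82406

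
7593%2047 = 1452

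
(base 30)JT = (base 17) 214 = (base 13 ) 371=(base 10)599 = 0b1001010111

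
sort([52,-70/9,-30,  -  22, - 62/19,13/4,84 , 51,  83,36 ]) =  [  -  30, - 22,- 70/9, - 62/19, 13/4,36 , 51,  52, 83, 84 ] 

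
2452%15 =7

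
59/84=59/84 =0.70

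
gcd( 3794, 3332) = 14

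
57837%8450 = 7137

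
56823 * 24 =1363752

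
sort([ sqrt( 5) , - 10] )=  [ - 10 , sqrt(5 )] 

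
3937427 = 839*4693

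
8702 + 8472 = 17174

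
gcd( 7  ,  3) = 1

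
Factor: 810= 2^1*3^4*5^1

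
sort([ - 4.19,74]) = [ - 4.19,74 ]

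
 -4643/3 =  - 4643/3 = - 1547.67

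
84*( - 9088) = -763392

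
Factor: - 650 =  - 2^1*5^2 * 13^1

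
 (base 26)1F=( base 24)1H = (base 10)41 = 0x29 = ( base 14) 2D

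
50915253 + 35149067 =86064320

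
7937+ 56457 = 64394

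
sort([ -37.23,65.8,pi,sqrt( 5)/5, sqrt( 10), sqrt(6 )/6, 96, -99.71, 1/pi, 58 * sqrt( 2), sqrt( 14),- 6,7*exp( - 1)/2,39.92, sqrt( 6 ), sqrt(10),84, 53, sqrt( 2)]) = [-99.71, - 37.23,- 6, 1/pi, sqrt( 6 )/6, sqrt( 5) /5, 7* exp( -1)/2, sqrt(2 ),sqrt( 6), pi, sqrt( 10 )  ,  sqrt( 10), sqrt( 14 ),39.92, 53, 65.8, 58*sqrt( 2 ), 84, 96 ]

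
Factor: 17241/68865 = 5^ ( - 1)*7^1*821^1 * 4591^(-1 ) = 5747/22955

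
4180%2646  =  1534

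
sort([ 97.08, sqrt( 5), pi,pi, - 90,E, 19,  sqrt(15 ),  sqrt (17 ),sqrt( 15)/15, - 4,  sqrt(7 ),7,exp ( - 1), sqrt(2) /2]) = [- 90, - 4,  sqrt (15 )/15, exp ( - 1), sqrt( 2)/2,sqrt( 5),sqrt(7), E,pi,pi, sqrt(15) , sqrt(17),  7, 19,97.08]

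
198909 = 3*66303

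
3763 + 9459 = 13222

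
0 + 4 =4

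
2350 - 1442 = 908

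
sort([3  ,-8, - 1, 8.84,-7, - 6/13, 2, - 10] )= [  -  10,  -  8, - 7, - 1, - 6/13, 2, 3,8.84] 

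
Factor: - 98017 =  - 98017^1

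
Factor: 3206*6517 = 2^1*7^4*19^1*229^1 = 20893502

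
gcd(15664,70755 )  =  89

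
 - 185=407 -592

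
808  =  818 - 10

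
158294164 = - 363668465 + 521962629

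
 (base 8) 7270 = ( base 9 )5146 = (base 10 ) 3768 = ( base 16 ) EB8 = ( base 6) 25240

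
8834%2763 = 545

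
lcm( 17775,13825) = 124425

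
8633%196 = 9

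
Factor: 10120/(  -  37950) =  - 4/15 = -  2^2*3^( - 1 )*5^(  -  1 ) 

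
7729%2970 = 1789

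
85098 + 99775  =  184873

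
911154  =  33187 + 877967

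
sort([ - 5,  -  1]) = [-5,-1]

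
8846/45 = 196 + 26/45 = 196.58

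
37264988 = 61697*604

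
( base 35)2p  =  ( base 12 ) 7b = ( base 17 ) 5a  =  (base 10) 95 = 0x5f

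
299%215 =84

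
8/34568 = 1/4321 = 0.00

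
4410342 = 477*9246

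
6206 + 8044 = 14250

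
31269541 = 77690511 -46420970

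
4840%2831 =2009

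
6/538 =3/269 = 0.01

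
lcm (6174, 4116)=12348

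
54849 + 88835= 143684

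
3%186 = 3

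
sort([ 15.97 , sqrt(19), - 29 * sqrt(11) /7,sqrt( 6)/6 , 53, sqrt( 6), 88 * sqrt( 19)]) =[ - 29*sqrt( 11)/7, sqrt( 6)/6, sqrt( 6 ),sqrt( 19), 15.97, 53,88*sqrt( 19 )]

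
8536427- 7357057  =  1179370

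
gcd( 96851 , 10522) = 1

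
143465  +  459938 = 603403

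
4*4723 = 18892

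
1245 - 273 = 972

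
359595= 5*71919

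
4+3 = 7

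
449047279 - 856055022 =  - 407007743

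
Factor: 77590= 2^1*5^1*7759^1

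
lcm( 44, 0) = 0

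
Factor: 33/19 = 3^1*11^1*19^ ( - 1 )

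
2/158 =1/79 = 0.01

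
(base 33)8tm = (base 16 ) 25DB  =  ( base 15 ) 2D11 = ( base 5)302231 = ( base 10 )9691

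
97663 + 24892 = 122555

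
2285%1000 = 285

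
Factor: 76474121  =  97^1*788393^1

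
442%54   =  10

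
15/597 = 5/199 = 0.03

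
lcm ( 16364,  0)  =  0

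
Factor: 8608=2^5*269^1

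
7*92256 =645792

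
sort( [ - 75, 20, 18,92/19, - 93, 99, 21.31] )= [-93, - 75, 92/19,18, 20, 21.31, 99 ] 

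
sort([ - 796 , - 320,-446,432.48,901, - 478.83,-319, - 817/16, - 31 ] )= [ - 796, - 478.83, - 446,  -  320, - 319, - 817/16, - 31, 432.48,901]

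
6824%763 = 720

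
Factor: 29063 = 29063^1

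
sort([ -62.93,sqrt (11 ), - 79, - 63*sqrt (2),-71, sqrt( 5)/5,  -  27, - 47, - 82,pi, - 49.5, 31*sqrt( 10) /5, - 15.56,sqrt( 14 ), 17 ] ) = [ - 63*sqrt(2), - 82,-79, - 71, - 62.93,-49.5,  -  47, - 27, - 15.56,  sqrt( 5) /5,  pi, sqrt( 11),sqrt( 14), 17, 31* sqrt( 10 ) /5]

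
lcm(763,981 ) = 6867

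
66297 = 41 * 1617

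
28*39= 1092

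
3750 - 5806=-2056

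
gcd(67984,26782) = 14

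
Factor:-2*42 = -84 = -2^2*3^1*7^1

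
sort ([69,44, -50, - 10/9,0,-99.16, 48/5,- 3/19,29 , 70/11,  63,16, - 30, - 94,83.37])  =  [ -99.16, - 94, - 50,-30,-10/9, - 3/19,0,70/11,48/5,  16,29, 44,63,69, 83.37]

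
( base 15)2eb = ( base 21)1ak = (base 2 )1010011111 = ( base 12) 47b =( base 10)671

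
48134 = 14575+33559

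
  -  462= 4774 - 5236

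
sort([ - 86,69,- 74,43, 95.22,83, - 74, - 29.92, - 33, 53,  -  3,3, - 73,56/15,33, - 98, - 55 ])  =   [-98,-86, - 74,-74,  -  73, - 55,  -  33,  -  29.92, - 3,3,56/15 , 33, 43,53,69,83,95.22 ] 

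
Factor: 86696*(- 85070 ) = - 2^4*5^1*47^1*181^1 * 10837^1 = - 7375228720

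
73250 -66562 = 6688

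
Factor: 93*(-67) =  - 3^1*31^1*67^1  =  - 6231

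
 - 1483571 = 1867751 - 3351322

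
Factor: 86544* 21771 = 2^4*3^4*41^1*59^1 * 601^1 = 1884149424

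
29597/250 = 29597/250= 118.39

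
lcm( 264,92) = 6072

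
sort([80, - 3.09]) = [ - 3.09, 80]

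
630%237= 156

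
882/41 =882/41 = 21.51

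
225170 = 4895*46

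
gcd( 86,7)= 1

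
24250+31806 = 56056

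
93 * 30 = 2790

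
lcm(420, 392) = 5880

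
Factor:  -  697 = -17^1* 41^1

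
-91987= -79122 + - 12865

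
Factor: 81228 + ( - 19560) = 61668= 2^2 * 3^3 *571^1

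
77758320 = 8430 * 9224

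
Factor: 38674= 2^1*61^1*317^1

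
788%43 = 14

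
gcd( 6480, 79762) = 2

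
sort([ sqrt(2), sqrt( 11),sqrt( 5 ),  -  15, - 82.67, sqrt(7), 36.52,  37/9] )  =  [ - 82.67,  -  15, sqrt ( 2 ), sqrt(5),sqrt(7 ), sqrt ( 11) , 37/9 , 36.52] 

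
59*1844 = 108796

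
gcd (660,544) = 4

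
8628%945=123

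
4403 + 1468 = 5871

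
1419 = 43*33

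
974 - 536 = 438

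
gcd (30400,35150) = 950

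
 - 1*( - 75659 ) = 75659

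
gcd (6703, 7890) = 1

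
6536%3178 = 180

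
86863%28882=217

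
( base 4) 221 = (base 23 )1I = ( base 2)101001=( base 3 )1112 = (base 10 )41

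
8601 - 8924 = -323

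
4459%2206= 47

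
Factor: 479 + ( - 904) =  - 5^2 *17^1= - 425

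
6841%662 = 221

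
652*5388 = 3512976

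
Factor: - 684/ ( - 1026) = 2/3=   2^1* 3^( - 1 )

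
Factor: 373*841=313693 = 29^2*373^1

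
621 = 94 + 527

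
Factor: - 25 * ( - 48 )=1200=2^4*3^1*5^2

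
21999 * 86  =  1891914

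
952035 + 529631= 1481666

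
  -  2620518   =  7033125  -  9653643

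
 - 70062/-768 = 11677/128 = 91.23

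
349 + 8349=8698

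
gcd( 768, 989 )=1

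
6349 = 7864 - 1515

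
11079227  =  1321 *8387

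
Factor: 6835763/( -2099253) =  - 3^( - 1)*11^1 * 13^( - 1)*2833^( - 1) * 32707^1=-  359777/110487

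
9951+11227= 21178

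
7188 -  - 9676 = 16864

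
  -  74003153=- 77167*959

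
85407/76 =1123 + 59/76  =  1123.78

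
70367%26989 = 16389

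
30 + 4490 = 4520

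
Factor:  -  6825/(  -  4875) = 7/5=5^( - 1)*7^1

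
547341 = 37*14793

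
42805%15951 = 10903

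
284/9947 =284/9947 = 0.03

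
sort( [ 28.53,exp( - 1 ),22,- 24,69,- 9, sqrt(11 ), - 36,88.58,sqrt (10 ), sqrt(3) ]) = [ - 36, - 24, - 9, exp( - 1),sqrt(3 ),sqrt( 10 ),sqrt( 11),22, 28.53,69,88.58] 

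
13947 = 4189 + 9758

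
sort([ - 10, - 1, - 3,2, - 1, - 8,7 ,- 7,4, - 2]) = [ - 10, - 8, - 7,-3,  -  2, - 1,  -  1,2,4, 7] 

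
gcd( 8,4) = 4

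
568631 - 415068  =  153563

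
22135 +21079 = 43214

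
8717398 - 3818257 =4899141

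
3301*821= 2710121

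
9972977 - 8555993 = 1416984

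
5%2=1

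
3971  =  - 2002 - -5973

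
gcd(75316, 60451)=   991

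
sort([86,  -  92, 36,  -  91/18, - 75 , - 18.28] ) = [ - 92, - 75, - 18.28,  -  91/18, 36, 86]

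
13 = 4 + 9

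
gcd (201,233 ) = 1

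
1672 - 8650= - 6978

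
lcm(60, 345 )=1380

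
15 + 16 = 31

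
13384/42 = 318 + 2/3  =  318.67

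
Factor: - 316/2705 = -2^2*5^( - 1)*79^1*541^( - 1 ) 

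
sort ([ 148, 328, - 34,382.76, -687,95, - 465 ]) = [ -687 , - 465,-34,95,  148,328, 382.76]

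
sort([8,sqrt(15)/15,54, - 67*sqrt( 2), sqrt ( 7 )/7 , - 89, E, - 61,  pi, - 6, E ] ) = [ - 67*sqrt( 2), - 89, - 61, - 6, sqrt( 15 )/15, sqrt( 7) /7,  E,  E, pi, 8 , 54]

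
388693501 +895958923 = 1284652424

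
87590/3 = 87590/3 = 29196.67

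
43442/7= 6206 = 6206.00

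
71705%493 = 220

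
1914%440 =154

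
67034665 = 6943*9655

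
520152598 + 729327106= 1249479704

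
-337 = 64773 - 65110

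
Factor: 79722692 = 2^2*7^1* 23^1*79^1*1567^1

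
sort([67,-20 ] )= [ - 20 , 67]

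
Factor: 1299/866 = 3/2=2^( - 1) * 3^1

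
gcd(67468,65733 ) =1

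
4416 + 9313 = 13729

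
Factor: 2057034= 2^1*3^1 * 7^1*17^1 * 43^1*67^1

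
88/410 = 44/205= 0.21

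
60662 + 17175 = 77837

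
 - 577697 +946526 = 368829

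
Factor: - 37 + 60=23 = 23^1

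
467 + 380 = 847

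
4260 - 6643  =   - 2383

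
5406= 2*2703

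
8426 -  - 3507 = 11933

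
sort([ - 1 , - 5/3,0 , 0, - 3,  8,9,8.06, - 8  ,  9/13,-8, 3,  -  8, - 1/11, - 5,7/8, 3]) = [ - 8,- 8, - 8,- 5,- 3,-5/3, - 1, - 1/11, 0,0,9/13,7/8, 3,  3, 8,8.06,9]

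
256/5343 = 256/5343 = 0.05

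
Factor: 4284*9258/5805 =1468936/215 = 2^3 * 5^( -1)*7^1*17^1 * 43^( - 1 )*1543^1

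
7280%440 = 240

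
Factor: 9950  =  2^1*5^2*199^1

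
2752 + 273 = 3025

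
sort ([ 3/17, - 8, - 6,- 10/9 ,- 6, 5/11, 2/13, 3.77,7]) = [-8, - 6, - 6, - 10/9,2/13,3/17, 5/11,  3.77 , 7] 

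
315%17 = 9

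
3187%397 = 11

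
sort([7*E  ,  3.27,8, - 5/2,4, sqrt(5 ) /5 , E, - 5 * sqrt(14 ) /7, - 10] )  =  [ - 10, - 5*sqrt( 14 )/7,  -  5/2, sqrt (5 )/5,E , 3.27,4,8 , 7*E ]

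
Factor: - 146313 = -3^3*5419^1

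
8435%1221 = 1109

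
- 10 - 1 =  - 11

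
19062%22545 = 19062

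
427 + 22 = 449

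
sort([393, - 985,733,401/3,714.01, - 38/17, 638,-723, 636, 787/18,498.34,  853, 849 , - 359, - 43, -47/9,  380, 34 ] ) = [ - 985, - 723, - 359 , - 43 , - 47/9, - 38/17, 34,787/18,401/3,380,  393,498.34, 636, 638,714.01, 733,849,853 ]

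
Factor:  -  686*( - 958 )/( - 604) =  - 7^3*151^ ( - 1)*479^1 = - 164297/151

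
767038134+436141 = 767474275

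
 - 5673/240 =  - 1891/80 = - 23.64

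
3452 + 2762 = 6214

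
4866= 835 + 4031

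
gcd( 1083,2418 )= 3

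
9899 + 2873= 12772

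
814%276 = 262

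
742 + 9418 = 10160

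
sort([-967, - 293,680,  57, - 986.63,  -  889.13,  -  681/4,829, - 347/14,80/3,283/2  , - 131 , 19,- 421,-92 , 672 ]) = [ - 986.63,-967, - 889.13, - 421, - 293, - 681/4 ,-131 , - 92,-347/14, 19 , 80/3,  57, 283/2, 672,  680,829 ]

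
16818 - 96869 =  - 80051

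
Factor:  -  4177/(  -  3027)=3^ (  -  1)*1009^( - 1)*4177^1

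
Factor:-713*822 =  - 586086 = - 2^1*3^1*23^1*31^1*137^1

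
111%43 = 25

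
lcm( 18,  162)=162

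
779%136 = 99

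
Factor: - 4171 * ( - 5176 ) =2^3 * 43^1*97^1* 647^1= 21589096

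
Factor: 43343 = 89^1*487^1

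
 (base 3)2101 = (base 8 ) 100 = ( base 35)1T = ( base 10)64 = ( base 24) 2G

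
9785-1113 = 8672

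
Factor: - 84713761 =  -  11^1*19^1*23^1*17623^1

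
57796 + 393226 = 451022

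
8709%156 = 129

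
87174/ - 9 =- 9686/1 = - 9686.00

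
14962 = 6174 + 8788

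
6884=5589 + 1295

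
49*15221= 745829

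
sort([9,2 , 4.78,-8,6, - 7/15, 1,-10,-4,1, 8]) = [ - 10, - 8, -4, - 7/15,1,1,2,4.78,6, 8, 9 ]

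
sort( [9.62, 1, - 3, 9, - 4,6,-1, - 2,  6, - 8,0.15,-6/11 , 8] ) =[ - 8,-4, - 3, - 2 , - 1, - 6/11,0.15,1,6, 6,8,9,9.62]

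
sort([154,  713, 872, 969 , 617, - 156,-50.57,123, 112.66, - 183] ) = [ - 183, - 156, - 50.57,112.66, 123 , 154, 617, 713,872,969]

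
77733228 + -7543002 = 70190226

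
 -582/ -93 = 194/31  =  6.26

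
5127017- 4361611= 765406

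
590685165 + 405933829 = 996618994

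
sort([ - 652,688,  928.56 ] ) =[ - 652,688, 928.56 ] 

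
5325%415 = 345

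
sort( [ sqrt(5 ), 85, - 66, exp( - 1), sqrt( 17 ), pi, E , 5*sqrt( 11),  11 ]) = [ - 66, exp( - 1 ) , sqrt (5), E, pi, sqrt( 17), 11, 5*sqrt(11), 85]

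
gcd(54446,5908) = 14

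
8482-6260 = 2222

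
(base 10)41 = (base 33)18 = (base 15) 2B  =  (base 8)51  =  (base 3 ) 1112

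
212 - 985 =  - 773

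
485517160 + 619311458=1104828618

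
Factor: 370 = 2^1*5^1*37^1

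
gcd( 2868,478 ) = 478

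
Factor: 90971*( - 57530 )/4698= - 2616780815/2349 =- 3^( - 4 )*5^1*11^1*29^ (-1 )*523^1*90971^1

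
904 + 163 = 1067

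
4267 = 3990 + 277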